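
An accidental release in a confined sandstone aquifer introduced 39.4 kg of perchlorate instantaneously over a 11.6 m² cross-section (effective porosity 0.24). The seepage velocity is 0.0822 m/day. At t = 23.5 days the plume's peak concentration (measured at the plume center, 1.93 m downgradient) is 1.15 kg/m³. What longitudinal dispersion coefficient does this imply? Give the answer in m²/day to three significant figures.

At the plume center C_max = M/(n_e·A·√(4πDt)), so D = M²/(4πt·(n_e·A·C_max)²).
n_e·A·C_max = 0.24 × 11.6 × 1.15 = 3.202 kg/m.
D = 39.4²/(4π × 23.5 × 3.202²) = 0.513 m²/day.

0.513 m²/day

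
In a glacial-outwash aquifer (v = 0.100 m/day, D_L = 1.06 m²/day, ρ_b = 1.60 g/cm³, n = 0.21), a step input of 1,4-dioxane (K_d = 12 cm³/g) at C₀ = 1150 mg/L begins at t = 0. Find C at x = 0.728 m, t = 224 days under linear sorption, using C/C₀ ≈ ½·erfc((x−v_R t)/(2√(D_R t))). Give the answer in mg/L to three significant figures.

477 mg/L

Retardation factor R = 1 + ρ_b·K_d/n = 1 + 1.60 × 12/0.21 = 92.43.
Sorption retards both mechanisms: v_R = v/R = 0.001082 m/day, D_R = D/R = 0.01147 m²/day.
v_R·t = 0.001082 × 224 = 0.242368 m; 2√(D_R t) = 3.206 m; argument = (0.728 − 0.242368)/3.206 = 0.1515.
C = C₀ × ½·erfc(0.1515) = 1150 × 0.4152 = 477 mg/L.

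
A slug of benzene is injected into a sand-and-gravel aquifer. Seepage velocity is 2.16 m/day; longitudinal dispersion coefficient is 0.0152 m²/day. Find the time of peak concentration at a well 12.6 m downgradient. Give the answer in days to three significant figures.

For the 1D instantaneous-source solution, setting ∂C/∂t = 0 at fixed x gives v²t² + 2Dt − x² = 0, so t = (√(D² + v²x²) − D)/v².
√(D² + v²x²) = √(0.0152² + 2.16² × 12.6²) = 27.22; v² = 4.6656.
t = (27.22 − 0.0152)/4.6656 = 5.83 days (vs. the pure-advection estimate x/v = 5.83 d).

5.83 days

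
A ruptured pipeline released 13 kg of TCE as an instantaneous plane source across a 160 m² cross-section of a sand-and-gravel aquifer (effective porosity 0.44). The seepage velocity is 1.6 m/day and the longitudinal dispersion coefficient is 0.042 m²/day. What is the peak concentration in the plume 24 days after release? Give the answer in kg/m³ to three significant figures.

The peak of an instantaneous 1D plume sits at x = vt; there the Gaussian factor is 1 and C_max = M/(n_e·A·√(4πDt)), where n_e·A is the pore area the mass is dissolved in.
√(4πDt) = √(4π × 0.042 × 24) = 3.559 m, so C_max = 13/(0.44 × 160 × 3.559) = 0.0519 kg/m³.

0.0519 kg/m³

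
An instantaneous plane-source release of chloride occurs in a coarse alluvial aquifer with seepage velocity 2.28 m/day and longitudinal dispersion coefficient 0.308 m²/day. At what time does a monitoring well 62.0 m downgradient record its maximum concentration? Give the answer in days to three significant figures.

27.1 days

For the 1D instantaneous-source solution, setting ∂C/∂t = 0 at fixed x gives v²t² + 2Dt − x² = 0, so t = (√(D² + v²x²) − D)/v².
√(D² + v²x²) = √(0.308² + 2.28² × 62.0²) = 141.4; v² = 5.1984.
t = (141.4 − 0.308)/5.1984 = 27.1 days (vs. the pure-advection estimate x/v = 27.2 d).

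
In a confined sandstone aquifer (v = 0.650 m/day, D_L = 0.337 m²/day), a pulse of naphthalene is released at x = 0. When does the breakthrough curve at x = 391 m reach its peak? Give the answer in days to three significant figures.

For the 1D instantaneous-source solution, setting ∂C/∂t = 0 at fixed x gives v²t² + 2Dt − x² = 0, so t = (√(D² + v²x²) − D)/v².
√(D² + v²x²) = √(0.337² + 0.650² × 391²) = 254.2; v² = 0.4225.
t = (254.2 − 0.337)/0.4225 = 601 days (vs. the pure-advection estimate x/v = 602 d).

601 days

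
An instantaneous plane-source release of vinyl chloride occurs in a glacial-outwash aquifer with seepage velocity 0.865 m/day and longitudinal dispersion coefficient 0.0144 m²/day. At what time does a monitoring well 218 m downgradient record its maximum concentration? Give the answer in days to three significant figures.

For the 1D instantaneous-source solution, setting ∂C/∂t = 0 at fixed x gives v²t² + 2Dt − x² = 0, so t = (√(D² + v²x²) − D)/v².
√(D² + v²x²) = √(0.0144² + 0.865² × 218²) = 188.6; v² = 0.748225.
t = (188.6 − 0.0144)/0.748225 = 252 days (vs. the pure-advection estimate x/v = 252 d).

252 days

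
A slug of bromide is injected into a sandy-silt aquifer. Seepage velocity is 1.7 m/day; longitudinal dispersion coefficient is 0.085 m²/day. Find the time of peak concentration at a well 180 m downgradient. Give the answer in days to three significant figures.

For the 1D instantaneous-source solution, setting ∂C/∂t = 0 at fixed x gives v²t² + 2Dt − x² = 0, so t = (√(D² + v²x²) − D)/v².
√(D² + v²x²) = √(0.085² + 1.7² × 180²) = 306.0; v² = 2.89.
t = (306.0 − 0.085)/2.89 = 106 days (vs. the pure-advection estimate x/v = 106 d).

106 days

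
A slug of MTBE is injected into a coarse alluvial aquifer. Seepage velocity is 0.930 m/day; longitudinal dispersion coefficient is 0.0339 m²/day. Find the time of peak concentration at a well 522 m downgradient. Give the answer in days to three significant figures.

For the 1D instantaneous-source solution, setting ∂C/∂t = 0 at fixed x gives v²t² + 2Dt − x² = 0, so t = (√(D² + v²x²) − D)/v².
√(D² + v²x²) = √(0.0339² + 0.930² × 522²) = 485.5; v² = 0.8649.
t = (485.5 − 0.0339)/0.8649 = 561 days (vs. the pure-advection estimate x/v = 561 d).

561 days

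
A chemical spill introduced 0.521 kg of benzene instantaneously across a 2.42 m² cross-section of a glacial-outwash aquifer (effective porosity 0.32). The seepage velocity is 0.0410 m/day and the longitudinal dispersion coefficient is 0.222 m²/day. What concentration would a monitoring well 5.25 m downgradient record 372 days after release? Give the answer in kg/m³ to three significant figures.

0.0154 kg/m³

For an instantaneous plane source, C(x,t) = M/(n_e·A·√(4πDt)) · exp(−(x−vt)²/(4Dt)), with n_e·A the pore (flow) area.
Plume center vt = 0.0410 × 372 = 15.252 m, so the well at 5.25 m is 10.002 m upgradient of the peak.
√(4πDt) = 32.21 m, giving peak height M/(n_e·A·√(4πDt)) = 0.521/(0.32 × 2.42 × 32.21) = 0.02089 kg/m³.
(x−vt)²/(4Dt) = (-10.002)²/(4 × 0.222 × 372) = 0.3028; exp(−0.3028) = 0.7387.
C = 0.02089 × 0.7387 = 0.0154 kg/m³.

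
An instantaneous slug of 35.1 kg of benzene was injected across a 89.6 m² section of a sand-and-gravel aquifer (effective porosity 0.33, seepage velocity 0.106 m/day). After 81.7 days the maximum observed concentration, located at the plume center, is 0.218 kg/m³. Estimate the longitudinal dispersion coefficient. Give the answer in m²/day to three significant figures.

0.0289 m²/day

At the plume center C_max = M/(n_e·A·√(4πDt)), so D = M²/(4πt·(n_e·A·C_max)²).
n_e·A·C_max = 0.33 × 89.6 × 0.218 = 6.446 kg/m.
D = 35.1²/(4π × 81.7 × 6.446²) = 0.0289 m²/day.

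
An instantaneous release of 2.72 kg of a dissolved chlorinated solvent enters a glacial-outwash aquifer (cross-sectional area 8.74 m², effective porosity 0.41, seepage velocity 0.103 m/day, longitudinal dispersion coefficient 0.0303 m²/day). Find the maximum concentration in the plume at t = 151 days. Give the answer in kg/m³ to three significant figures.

0.100 kg/m³

The peak of an instantaneous 1D plume sits at x = vt; there the Gaussian factor is 1 and C_max = M/(n_e·A·√(4πDt)), where n_e·A is the pore area the mass is dissolved in.
√(4πDt) = √(4π × 0.0303 × 151) = 7.583 m, so C_max = 2.72/(0.41 × 8.74 × 7.583) = 0.100 kg/m³.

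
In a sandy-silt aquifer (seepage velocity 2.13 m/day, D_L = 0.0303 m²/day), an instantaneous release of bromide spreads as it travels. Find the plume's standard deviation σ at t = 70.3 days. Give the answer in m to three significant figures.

Dispersive spreading gives a Gaussian with σ² = 2Dt; advection only shifts the center.
σ = √(2 × 0.0303 × 70.3) = 2.06 m.

2.06 m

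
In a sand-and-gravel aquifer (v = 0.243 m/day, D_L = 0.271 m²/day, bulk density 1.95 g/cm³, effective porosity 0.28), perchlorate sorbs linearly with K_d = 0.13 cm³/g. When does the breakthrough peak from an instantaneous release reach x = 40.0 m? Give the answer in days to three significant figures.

305 days

Retardation factor R = 1 + ρ_b·K_d/n = 1 + 1.95 × 0.13/0.28 = 1.905.
Sorption retards both mechanisms: v_R = v/R = 0.1276 m/day, D_R = D/R = 0.1423 m²/day.
Peak time from v_R²t² + 2D_R t − x² = 0: t = (√(D_R² + v_R²x²) − D_R)/v_R².
√(D_R² + v_R²x²) = √(0.1423² + 0.1276² × 40.0²) = 5.106; v_R² = 0.01628.
t = (5.106 − 0.1423)/0.01628 = 305 days.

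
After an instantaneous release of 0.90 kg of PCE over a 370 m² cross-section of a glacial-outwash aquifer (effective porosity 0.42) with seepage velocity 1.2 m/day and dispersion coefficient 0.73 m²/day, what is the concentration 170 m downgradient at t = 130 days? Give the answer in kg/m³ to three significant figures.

For an instantaneous plane source, C(x,t) = M/(n_e·A·√(4πDt)) · exp(−(x−vt)²/(4Dt)), with n_e·A the pore (flow) area.
Plume center vt = 1.2 × 130 = 156 m, so the well at 170 m is 14 m downgradient of the peak.
√(4πDt) = 34.53 m, giving peak height M/(n_e·A·√(4πDt)) = 0.90/(0.42 × 370 × 34.53) = 0.0001677 kg/m³.
(x−vt)²/(4Dt) = (14)²/(4 × 0.73 × 130) = 0.5163; exp(−0.5163) = 0.5967.
C = 0.0001677 × 0.5967 = 0.000100 kg/m³.

0.000100 kg/m³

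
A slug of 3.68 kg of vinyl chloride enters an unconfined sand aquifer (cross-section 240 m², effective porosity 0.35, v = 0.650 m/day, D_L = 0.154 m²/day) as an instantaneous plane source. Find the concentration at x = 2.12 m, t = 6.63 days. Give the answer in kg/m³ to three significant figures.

0.00378 kg/m³

For an instantaneous plane source, C(x,t) = M/(n_e·A·√(4πDt)) · exp(−(x−vt)²/(4Dt)), with n_e·A the pore (flow) area.
Plume center vt = 0.650 × 6.63 = 4.3095 m, so the well at 2.12 m is 2.1895 m upgradient of the peak.
√(4πDt) = 3.582 m, giving peak height M/(n_e·A·√(4πDt)) = 3.68/(0.35 × 240 × 3.582) = 0.01223 kg/m³.
(x−vt)²/(4Dt) = (-2.1895)²/(4 × 0.154 × 6.63) = 1.174; exp(−1.174) = 0.3091.
C = 0.01223 × 0.3091 = 0.00378 kg/m³.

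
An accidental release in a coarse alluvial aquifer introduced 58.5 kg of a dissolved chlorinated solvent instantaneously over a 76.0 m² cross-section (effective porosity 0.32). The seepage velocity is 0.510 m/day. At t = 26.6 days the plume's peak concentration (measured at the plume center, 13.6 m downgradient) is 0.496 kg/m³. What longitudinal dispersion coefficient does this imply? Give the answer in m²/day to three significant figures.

0.0704 m²/day

At the plume center C_max = M/(n_e·A·√(4πDt)), so D = M²/(4πt·(n_e·A·C_max)²).
n_e·A·C_max = 0.32 × 76.0 × 0.496 = 12.06 kg/m.
D = 58.5²/(4π × 26.6 × 12.06²) = 0.0704 m²/day.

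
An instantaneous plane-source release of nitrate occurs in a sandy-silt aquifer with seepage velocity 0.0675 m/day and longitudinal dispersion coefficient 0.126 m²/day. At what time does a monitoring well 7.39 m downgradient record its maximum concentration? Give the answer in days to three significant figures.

85.3 days

For the 1D instantaneous-source solution, setting ∂C/∂t = 0 at fixed x gives v²t² + 2Dt − x² = 0, so t = (√(D² + v²x²) − D)/v².
√(D² + v²x²) = √(0.126² + 0.0675² × 7.39²) = 0.5145; v² = 0.00455625.
t = (0.5145 − 0.126)/0.00455625 = 85.3 days (vs. the pure-advection estimate x/v = 109 d).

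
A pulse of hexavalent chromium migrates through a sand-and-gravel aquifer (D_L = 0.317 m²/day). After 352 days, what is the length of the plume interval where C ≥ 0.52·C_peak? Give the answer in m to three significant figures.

The plume is Gaussian with σ = √(2Dt) = √(2 × 0.317 × 352) = 14.94 m.
C/C_peak = exp(−Δx²/(2σ²)) = 0.52 ⇒ Δx = σ·√(−2 ln 0.52) = 14.94 × 1.144 = 17.09 m.
Width = 2Δx = 34.2 m.

34.2 m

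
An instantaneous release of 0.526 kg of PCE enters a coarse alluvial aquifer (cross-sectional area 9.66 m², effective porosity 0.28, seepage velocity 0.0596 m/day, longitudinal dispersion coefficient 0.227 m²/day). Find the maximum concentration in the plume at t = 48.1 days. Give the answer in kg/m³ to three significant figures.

0.0166 kg/m³

The peak of an instantaneous 1D plume sits at x = vt; there the Gaussian factor is 1 and C_max = M/(n_e·A·√(4πDt)), where n_e·A is the pore area the mass is dissolved in.
√(4πDt) = √(4π × 0.227 × 48.1) = 11.71 m, so C_max = 0.526/(0.28 × 9.66 × 11.71) = 0.0166 kg/m³.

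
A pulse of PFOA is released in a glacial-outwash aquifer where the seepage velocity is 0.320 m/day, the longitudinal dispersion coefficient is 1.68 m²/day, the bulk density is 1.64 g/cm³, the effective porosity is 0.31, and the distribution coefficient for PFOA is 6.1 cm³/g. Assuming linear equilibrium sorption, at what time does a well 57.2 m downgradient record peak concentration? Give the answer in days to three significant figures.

Retardation factor R = 1 + ρ_b·K_d/n = 1 + 1.64 × 6.1/0.31 = 33.27.
Sorption retards both mechanisms: v_R = v/R = 0.009618 m/day, D_R = D/R = 0.05050 m²/day.
Peak time from v_R²t² + 2D_R t − x² = 0: t = (√(D_R² + v_R²x²) − D_R)/v_R².
√(D_R² + v_R²x²) = √(0.05050² + 0.009618² × 57.2²) = 0.5525; v_R² = 9.251e-05.
t = (0.5525 − 0.05050)/9.251e-05 = 5430 days.

5430 days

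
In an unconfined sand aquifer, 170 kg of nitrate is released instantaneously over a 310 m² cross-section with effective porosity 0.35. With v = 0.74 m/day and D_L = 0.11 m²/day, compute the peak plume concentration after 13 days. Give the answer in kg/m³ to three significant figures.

The peak of an instantaneous 1D plume sits at x = vt; there the Gaussian factor is 1 and C_max = M/(n_e·A·√(4πDt)), where n_e·A is the pore area the mass is dissolved in.
√(4πDt) = √(4π × 0.11 × 13) = 4.239 m, so C_max = 170/(0.35 × 310 × 4.239) = 0.370 kg/m³.

0.370 kg/m³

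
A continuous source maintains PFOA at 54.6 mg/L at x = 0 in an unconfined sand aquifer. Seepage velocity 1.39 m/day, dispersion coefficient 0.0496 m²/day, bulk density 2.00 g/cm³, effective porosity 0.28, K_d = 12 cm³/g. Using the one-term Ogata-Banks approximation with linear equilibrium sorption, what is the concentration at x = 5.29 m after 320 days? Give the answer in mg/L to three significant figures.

21.6 mg/L

Retardation factor R = 1 + ρ_b·K_d/n = 1 + 2.00 × 12/0.28 = 86.71.
Sorption retards both mechanisms: v_R = v/R = 0.01603 m/day, D_R = D/R = 0.0005720 m²/day.
v_R·t = 0.01603 × 320 = 5.1296 m; 2√(D_R t) = 0.8557 m; argument = (5.29 − 5.1296)/0.8557 = 0.1874.
C = C₀ × ½·erfc(0.1874) = 54.6 × 0.3955 = 21.6 mg/L.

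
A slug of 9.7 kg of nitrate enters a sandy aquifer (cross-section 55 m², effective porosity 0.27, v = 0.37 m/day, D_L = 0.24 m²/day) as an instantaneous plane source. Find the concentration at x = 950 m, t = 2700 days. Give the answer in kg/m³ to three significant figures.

0.00287 kg/m³

For an instantaneous plane source, C(x,t) = M/(n_e·A·√(4πDt)) · exp(−(x−vt)²/(4Dt)), with n_e·A the pore (flow) area.
Plume center vt = 0.37 × 2700 = 999 m, so the well at 950 m is 49 m upgradient of the peak.
√(4πDt) = 90.24 m, giving peak height M/(n_e·A·√(4πDt)) = 9.7/(0.27 × 55 × 90.24) = 0.007238 kg/m³.
(x−vt)²/(4Dt) = (-49)²/(4 × 0.24 × 2700) = 0.9263; exp(−0.9263) = 0.3960.
C = 0.007238 × 0.3960 = 0.00287 kg/m³.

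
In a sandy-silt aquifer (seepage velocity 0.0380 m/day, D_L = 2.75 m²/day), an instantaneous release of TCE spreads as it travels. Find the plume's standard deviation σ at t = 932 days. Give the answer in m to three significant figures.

71.6 m

Dispersive spreading gives a Gaussian with σ² = 2Dt; advection only shifts the center.
σ = √(2 × 2.75 × 932) = 71.6 m.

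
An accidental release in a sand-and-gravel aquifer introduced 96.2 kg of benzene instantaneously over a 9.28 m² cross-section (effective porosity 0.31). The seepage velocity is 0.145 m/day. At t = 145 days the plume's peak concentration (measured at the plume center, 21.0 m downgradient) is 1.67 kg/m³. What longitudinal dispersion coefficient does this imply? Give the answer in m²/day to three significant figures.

At the plume center C_max = M/(n_e·A·√(4πDt)), so D = M²/(4πt·(n_e·A·C_max)²).
n_e·A·C_max = 0.31 × 9.28 × 1.67 = 4.804 kg/m.
D = 96.2²/(4π × 145 × 4.804²) = 0.220 m²/day.

0.220 m²/day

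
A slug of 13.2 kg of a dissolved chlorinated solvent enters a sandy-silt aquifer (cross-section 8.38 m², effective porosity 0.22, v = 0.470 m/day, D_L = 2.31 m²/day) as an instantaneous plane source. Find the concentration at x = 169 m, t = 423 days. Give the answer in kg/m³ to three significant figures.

0.0515 kg/m³

For an instantaneous plane source, C(x,t) = M/(n_e·A·√(4πDt)) · exp(−(x−vt)²/(4Dt)), with n_e·A the pore (flow) area.
Plume center vt = 0.470 × 423 = 198.81 m, so the well at 169 m is 29.81 m upgradient of the peak.
√(4πDt) = 110.8 m, giving peak height M/(n_e·A·√(4πDt)) = 13.2/(0.22 × 8.38 × 110.8) = 0.06462 kg/m³.
(x−vt)²/(4Dt) = (-29.81)²/(4 × 2.31 × 423) = 0.2274; exp(−0.2274) = 0.7966.
C = 0.06462 × 0.7966 = 0.0515 kg/m³.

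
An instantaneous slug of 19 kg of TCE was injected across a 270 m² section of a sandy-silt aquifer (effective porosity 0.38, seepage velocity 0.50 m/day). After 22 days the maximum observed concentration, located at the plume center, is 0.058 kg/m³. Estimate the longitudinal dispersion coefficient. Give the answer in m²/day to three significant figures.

0.0369 m²/day

At the plume center C_max = M/(n_e·A·√(4πDt)), so D = M²/(4πt·(n_e·A·C_max)²).
n_e·A·C_max = 0.38 × 270 × 0.058 = 5.951 kg/m.
D = 19²/(4π × 22 × 5.951²) = 0.0369 m²/day.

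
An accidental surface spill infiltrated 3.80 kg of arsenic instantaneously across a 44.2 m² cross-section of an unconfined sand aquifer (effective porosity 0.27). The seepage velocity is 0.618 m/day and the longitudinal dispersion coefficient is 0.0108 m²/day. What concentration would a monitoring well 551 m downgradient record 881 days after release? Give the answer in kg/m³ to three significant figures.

For an instantaneous plane source, C(x,t) = M/(n_e·A·√(4πDt)) · exp(−(x−vt)²/(4Dt)), with n_e·A the pore (flow) area.
Plume center vt = 0.618 × 881 = 544.458 m, so the well at 551 m is 6.542 m downgradient of the peak.
√(4πDt) = 10.93 m, giving peak height M/(n_e·A·√(4πDt)) = 3.80/(0.27 × 44.2 × 10.93) = 0.02913 kg/m³.
(x−vt)²/(4Dt) = (6.542)²/(4 × 0.0108 × 881) = 1.125; exp(−1.125) = 0.3247.
C = 0.02913 × 0.3247 = 0.00946 kg/m³.

0.00946 kg/m³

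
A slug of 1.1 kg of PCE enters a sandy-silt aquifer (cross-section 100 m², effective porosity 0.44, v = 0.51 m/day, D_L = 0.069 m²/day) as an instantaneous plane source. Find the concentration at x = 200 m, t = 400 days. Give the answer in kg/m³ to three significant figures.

For an instantaneous plane source, C(x,t) = M/(n_e·A·√(4πDt)) · exp(−(x−vt)²/(4Dt)), with n_e·A the pore (flow) area.
Plume center vt = 0.51 × 400 = 204 m, so the well at 200 m is 4 m upgradient of the peak.
√(4πDt) = 18.62 m, giving peak height M/(n_e·A·√(4πDt)) = 1.1/(0.44 × 100 × 18.62) = 0.001343 kg/m³.
(x−vt)²/(4Dt) = (-4)²/(4 × 0.069 × 400) = 0.1449; exp(−0.1449) = 0.8651.
C = 0.001343 × 0.8651 = 0.00116 kg/m³.

0.00116 kg/m³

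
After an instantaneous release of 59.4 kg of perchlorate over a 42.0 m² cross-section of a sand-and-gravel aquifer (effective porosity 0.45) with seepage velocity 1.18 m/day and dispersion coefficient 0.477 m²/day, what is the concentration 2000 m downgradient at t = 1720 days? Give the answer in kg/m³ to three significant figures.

For an instantaneous plane source, C(x,t) = M/(n_e·A·√(4πDt)) · exp(−(x−vt)²/(4Dt)), with n_e·A the pore (flow) area.
Plume center vt = 1.18 × 1720 = 2029.6 m, so the well at 2000 m is 29.6 m upgradient of the peak.
√(4πDt) = 101.5 m, giving peak height M/(n_e·A·√(4πDt)) = 59.4/(0.45 × 42.0 × 101.5) = 0.03096 kg/m³.
(x−vt)²/(4Dt) = (-29.6)²/(4 × 0.477 × 1720) = 0.2670; exp(−0.2670) = 0.7657.
C = 0.03096 × 0.7657 = 0.0237 kg/m³.

0.0237 kg/m³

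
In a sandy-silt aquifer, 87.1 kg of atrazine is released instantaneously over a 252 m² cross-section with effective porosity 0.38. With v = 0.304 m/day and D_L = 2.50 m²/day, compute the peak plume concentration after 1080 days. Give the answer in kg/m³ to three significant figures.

The peak of an instantaneous 1D plume sits at x = vt; there the Gaussian factor is 1 and C_max = M/(n_e·A·√(4πDt)), where n_e·A is the pore area the mass is dissolved in.
√(4πDt) = √(4π × 2.50 × 1080) = 184.2 m, so C_max = 87.1/(0.38 × 252 × 184.2) = 0.00494 kg/m³.

0.00494 kg/m³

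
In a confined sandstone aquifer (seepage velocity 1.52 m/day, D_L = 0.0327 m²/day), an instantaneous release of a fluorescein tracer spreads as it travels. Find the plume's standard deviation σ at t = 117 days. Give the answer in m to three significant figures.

2.77 m

Dispersive spreading gives a Gaussian with σ² = 2Dt; advection only shifts the center.
σ = √(2 × 0.0327 × 117) = 2.77 m.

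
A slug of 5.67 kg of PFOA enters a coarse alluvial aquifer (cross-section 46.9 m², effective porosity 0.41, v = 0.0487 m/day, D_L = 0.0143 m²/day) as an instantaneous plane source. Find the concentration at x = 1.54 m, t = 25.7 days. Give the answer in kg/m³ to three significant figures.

For an instantaneous plane source, C(x,t) = M/(n_e·A·√(4πDt)) · exp(−(x−vt)²/(4Dt)), with n_e·A the pore (flow) area.
Plume center vt = 0.0487 × 25.7 = 1.25159 m, so the well at 1.54 m is 0.28841 m downgradient of the peak.
√(4πDt) = 2.149 m, giving peak height M/(n_e·A·√(4πDt)) = 5.67/(0.41 × 46.9 × 2.149) = 0.1372 kg/m³.
(x−vt)²/(4Dt) = (0.28841)²/(4 × 0.0143 × 25.7) = 0.05658; exp(−0.05658) = 0.9450.
C = 0.1372 × 0.9450 = 0.130 kg/m³.

0.130 kg/m³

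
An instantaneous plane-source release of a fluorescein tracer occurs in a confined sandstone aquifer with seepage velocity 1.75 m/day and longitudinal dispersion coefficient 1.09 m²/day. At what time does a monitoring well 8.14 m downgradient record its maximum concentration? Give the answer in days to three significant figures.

4.31 days

For the 1D instantaneous-source solution, setting ∂C/∂t = 0 at fixed x gives v²t² + 2Dt − x² = 0, so t = (√(D² + v²x²) − D)/v².
√(D² + v²x²) = √(1.09² + 1.75² × 8.14²) = 14.29; v² = 3.0625.
t = (14.29 − 1.09)/3.0625 = 4.31 days (vs. the pure-advection estimate x/v = 4.65 d).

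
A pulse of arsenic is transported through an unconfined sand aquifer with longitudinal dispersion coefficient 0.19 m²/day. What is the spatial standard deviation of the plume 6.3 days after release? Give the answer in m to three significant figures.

1.55 m

Dispersive spreading gives a Gaussian with σ² = 2Dt; advection only shifts the center.
σ = √(2 × 0.19 × 6.3) = 1.55 m.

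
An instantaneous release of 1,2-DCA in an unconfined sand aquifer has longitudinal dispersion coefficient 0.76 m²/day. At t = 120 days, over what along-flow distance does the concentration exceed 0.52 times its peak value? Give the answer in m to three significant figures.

30.9 m

The plume is Gaussian with σ = √(2Dt) = √(2 × 0.76 × 120) = 13.51 m.
C/C_peak = exp(−Δx²/(2σ²)) = 0.52 ⇒ Δx = σ·√(−2 ln 0.52) = 13.51 × 1.144 = 15.46 m.
Width = 2Δx = 30.9 m.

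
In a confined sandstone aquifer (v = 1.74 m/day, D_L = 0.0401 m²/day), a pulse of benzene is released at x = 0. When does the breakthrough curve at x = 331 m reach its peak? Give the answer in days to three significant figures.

For the 1D instantaneous-source solution, setting ∂C/∂t = 0 at fixed x gives v²t² + 2Dt − x² = 0, so t = (√(D² + v²x²) − D)/v².
√(D² + v²x²) = √(0.0401² + 1.74² × 331²) = 575.9; v² = 3.0276.
t = (575.9 − 0.0401)/3.0276 = 190 days (vs. the pure-advection estimate x/v = 190 d).

190 days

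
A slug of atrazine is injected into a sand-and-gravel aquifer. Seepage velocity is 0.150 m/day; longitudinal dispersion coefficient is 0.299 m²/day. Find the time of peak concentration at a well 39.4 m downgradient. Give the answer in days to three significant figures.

250 days

For the 1D instantaneous-source solution, setting ∂C/∂t = 0 at fixed x gives v²t² + 2Dt − x² = 0, so t = (√(D² + v²x²) − D)/v².
√(D² + v²x²) = √(0.299² + 0.150² × 39.4²) = 5.918; v² = 0.0225.
t = (5.918 − 0.299)/0.0225 = 250 days (vs. the pure-advection estimate x/v = 263 d).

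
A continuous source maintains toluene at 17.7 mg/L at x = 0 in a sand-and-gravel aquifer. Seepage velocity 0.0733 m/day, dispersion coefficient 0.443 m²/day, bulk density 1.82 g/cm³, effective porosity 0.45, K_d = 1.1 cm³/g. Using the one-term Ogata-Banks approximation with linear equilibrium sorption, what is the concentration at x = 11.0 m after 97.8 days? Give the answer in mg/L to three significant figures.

0.134 mg/L

Retardation factor R = 1 + ρ_b·K_d/n = 1 + 1.82 × 1.1/0.45 = 5.449.
Sorption retards both mechanisms: v_R = v/R = 0.01345 m/day, D_R = D/R = 0.08130 m²/day.
v_R·t = 0.01345 × 97.8 = 1.31541 m; 2√(D_R t) = 5.640 m; argument = (11.0 − 1.31541)/5.640 = 1.717.
C = C₀ × ½·erfc(1.717) = 17.7 × 0.007587 = 0.134 mg/L.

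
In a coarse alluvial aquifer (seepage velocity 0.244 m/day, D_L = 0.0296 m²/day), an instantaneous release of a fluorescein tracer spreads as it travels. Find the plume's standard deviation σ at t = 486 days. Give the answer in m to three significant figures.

5.36 m

Dispersive spreading gives a Gaussian with σ² = 2Dt; advection only shifts the center.
σ = √(2 × 0.0296 × 486) = 5.36 m.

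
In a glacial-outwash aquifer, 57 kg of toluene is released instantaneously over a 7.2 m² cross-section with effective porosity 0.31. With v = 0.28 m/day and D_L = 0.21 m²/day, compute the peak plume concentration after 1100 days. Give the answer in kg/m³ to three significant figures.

0.474 kg/m³

The peak of an instantaneous 1D plume sits at x = vt; there the Gaussian factor is 1 and C_max = M/(n_e·A·√(4πDt)), where n_e·A is the pore area the mass is dissolved in.
√(4πDt) = √(4π × 0.21 × 1100) = 53.88 m, so C_max = 57/(0.31 × 7.2 × 53.88) = 0.474 kg/m³.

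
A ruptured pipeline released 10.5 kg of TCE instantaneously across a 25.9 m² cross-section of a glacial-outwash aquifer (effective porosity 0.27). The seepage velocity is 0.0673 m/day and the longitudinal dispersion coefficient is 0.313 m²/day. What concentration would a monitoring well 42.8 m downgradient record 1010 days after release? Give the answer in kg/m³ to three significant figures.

0.0144 kg/m³

For an instantaneous plane source, C(x,t) = M/(n_e·A·√(4πDt)) · exp(−(x−vt)²/(4Dt)), with n_e·A the pore (flow) area.
Plume center vt = 0.0673 × 1010 = 67.973 m, so the well at 42.8 m is 25.173 m upgradient of the peak.
√(4πDt) = 63.03 m, giving peak height M/(n_e·A·√(4πDt)) = 10.5/(0.27 × 25.9 × 63.03) = 0.02382 kg/m³.
(x−vt)²/(4Dt) = (-25.173)²/(4 × 0.313 × 1010) = 0.5011; exp(−0.5011) = 0.6059.
C = 0.02382 × 0.6059 = 0.0144 kg/m³.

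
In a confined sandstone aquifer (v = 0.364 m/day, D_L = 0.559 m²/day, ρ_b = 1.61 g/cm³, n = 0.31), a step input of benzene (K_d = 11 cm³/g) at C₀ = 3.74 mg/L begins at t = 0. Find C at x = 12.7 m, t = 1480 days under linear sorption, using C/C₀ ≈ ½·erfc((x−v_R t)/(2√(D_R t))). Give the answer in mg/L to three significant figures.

0.972 mg/L

Retardation factor R = 1 + ρ_b·K_d/n = 1 + 1.61 × 11/0.31 = 58.13.
Sorption retards both mechanisms: v_R = v/R = 0.006262 m/day, D_R = D/R = 0.009616 m²/day.
v_R·t = 0.006262 × 1480 = 9.26776 m; 2√(D_R t) = 7.545 m; argument = (12.7 − 9.26776)/7.545 = 0.4549.
C = C₀ × ½·erfc(0.4549) = 3.74 × 0.2600 = 0.972 mg/L.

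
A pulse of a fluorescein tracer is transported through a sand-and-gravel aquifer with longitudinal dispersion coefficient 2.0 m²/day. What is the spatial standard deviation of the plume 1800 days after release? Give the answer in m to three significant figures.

84.9 m

Dispersive spreading gives a Gaussian with σ² = 2Dt; advection only shifts the center.
σ = √(2 × 2.0 × 1800) = 84.9 m.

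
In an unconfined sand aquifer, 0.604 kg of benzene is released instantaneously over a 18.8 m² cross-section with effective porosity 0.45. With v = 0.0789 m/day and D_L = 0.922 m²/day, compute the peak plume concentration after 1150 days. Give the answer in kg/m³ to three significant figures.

0.000619 kg/m³

The peak of an instantaneous 1D plume sits at x = vt; there the Gaussian factor is 1 and C_max = M/(n_e·A·√(4πDt)), where n_e·A is the pore area the mass is dissolved in.
√(4πDt) = √(4π × 0.922 × 1150) = 115.4 m, so C_max = 0.604/(0.45 × 18.8 × 115.4) = 0.000619 kg/m³.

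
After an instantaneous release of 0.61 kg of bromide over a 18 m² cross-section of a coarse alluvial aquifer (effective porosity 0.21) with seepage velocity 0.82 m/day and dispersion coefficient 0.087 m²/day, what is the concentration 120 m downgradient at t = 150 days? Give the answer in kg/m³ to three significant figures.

For an instantaneous plane source, C(x,t) = M/(n_e·A·√(4πDt)) · exp(−(x−vt)²/(4Dt)), with n_e·A the pore (flow) area.
Plume center vt = 0.82 × 150 = 123 m, so the well at 120 m is 3 m upgradient of the peak.
√(4πDt) = 12.81 m, giving peak height M/(n_e·A·√(4πDt)) = 0.61/(0.21 × 18 × 12.81) = 0.01260 kg/m³.
(x−vt)²/(4Dt) = (-3)²/(4 × 0.087 × 150) = 0.1724; exp(−0.1724) = 0.8416.
C = 0.01260 × 0.8416 = 0.0106 kg/m³.

0.0106 kg/m³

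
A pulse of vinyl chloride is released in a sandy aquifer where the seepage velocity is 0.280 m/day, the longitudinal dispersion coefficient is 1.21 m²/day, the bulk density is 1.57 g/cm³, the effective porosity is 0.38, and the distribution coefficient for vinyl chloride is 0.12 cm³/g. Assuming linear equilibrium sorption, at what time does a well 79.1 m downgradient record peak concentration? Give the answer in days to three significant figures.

Retardation factor R = 1 + ρ_b·K_d/n = 1 + 1.57 × 0.12/0.38 = 1.496.
Sorption retards both mechanisms: v_R = v/R = 0.1872 m/day, D_R = D/R = 0.8088 m²/day.
Peak time from v_R²t² + 2D_R t − x² = 0: t = (√(D_R² + v_R²x²) − D_R)/v_R².
√(D_R² + v_R²x²) = √(0.8088² + 0.1872² × 79.1²) = 14.83; v_R² = 0.03504.
t = (14.83 − 0.8088)/0.03504 = 400 days.

400 days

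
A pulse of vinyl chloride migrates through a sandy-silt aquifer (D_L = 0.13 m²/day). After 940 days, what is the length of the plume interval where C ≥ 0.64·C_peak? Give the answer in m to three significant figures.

29.5 m

The plume is Gaussian with σ = √(2Dt) = √(2 × 0.13 × 940) = 15.63 m.
C/C_peak = exp(−Δx²/(2σ²)) = 0.64 ⇒ Δx = σ·√(−2 ln 0.64) = 15.63 × 0.9448 = 14.77 m.
Width = 2Δx = 29.5 m.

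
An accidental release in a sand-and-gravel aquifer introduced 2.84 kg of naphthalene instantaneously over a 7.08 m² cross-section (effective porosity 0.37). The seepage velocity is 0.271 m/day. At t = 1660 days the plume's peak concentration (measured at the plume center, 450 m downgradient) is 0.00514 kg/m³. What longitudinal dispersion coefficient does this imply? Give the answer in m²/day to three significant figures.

2.13 m²/day

At the plume center C_max = M/(n_e·A·√(4πDt)), so D = M²/(4πt·(n_e·A·C_max)²).
n_e·A·C_max = 0.37 × 7.08 × 0.00514 = 0.01346 kg/m.
D = 2.84²/(4π × 1660 × 0.01346²) = 2.13 m²/day.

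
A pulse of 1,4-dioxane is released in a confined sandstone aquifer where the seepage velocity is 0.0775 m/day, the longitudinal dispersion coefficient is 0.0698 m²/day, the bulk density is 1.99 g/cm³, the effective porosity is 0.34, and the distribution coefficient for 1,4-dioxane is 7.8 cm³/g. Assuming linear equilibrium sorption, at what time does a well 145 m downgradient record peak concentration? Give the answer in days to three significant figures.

86700 days

Retardation factor R = 1 + ρ_b·K_d/n = 1 + 1.99 × 7.8/0.34 = 46.65.
Sorption retards both mechanisms: v_R = v/R = 0.001661 m/day, D_R = D/R = 0.001496 m²/day.
Peak time from v_R²t² + 2D_R t − x² = 0: t = (√(D_R² + v_R²x²) − D_R)/v_R².
√(D_R² + v_R²x²) = √(0.001496² + 0.001661² × 145²) = 0.2408; v_R² = 2.759e-06.
t = (0.2408 − 0.001496)/2.759e-06 = 86700 days.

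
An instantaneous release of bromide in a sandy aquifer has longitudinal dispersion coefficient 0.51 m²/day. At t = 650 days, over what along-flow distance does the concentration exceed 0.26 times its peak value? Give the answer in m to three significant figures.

The plume is Gaussian with σ = √(2Dt) = √(2 × 0.51 × 650) = 25.75 m.
C/C_peak = exp(−Δx²/(2σ²)) = 0.26 ⇒ Δx = σ·√(−2 ln 0.26) = 25.75 × 1.641 = 42.26 m.
Width = 2Δx = 84.5 m.

84.5 m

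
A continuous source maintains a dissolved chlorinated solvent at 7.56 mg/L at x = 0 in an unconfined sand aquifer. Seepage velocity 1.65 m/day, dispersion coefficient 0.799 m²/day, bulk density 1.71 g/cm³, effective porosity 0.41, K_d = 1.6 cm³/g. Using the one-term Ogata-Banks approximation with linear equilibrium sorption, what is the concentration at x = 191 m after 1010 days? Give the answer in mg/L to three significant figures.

Retardation factor R = 1 + ρ_b·K_d/n = 1 + 1.71 × 1.6/0.41 = 7.673.
Sorption retards both mechanisms: v_R = v/R = 0.2150 m/day, D_R = D/R = 0.1041 m²/day.
v_R·t = 0.2150 × 1010 = 217.15 m; 2√(D_R t) = 20.51 m; argument = (191 − 217.15)/20.51 = -1.275.
C = C₀ × ½·erfc(-1.275) = 7.56 × 0.9643 = 7.29 mg/L.

7.29 mg/L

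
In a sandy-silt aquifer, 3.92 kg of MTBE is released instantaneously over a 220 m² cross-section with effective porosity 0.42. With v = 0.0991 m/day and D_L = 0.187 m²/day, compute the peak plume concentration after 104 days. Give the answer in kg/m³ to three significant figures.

The peak of an instantaneous 1D plume sits at x = vt; there the Gaussian factor is 1 and C_max = M/(n_e·A·√(4πDt)), where n_e·A is the pore area the mass is dissolved in.
√(4πDt) = √(4π × 0.187 × 104) = 15.63 m, so C_max = 3.92/(0.42 × 220 × 15.63) = 0.00271 kg/m³.

0.00271 kg/m³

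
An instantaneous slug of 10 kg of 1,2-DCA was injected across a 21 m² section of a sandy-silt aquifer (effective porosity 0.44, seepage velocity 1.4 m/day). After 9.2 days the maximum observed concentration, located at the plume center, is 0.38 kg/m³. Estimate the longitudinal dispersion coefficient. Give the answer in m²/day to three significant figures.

At the plume center C_max = M/(n_e·A·√(4πDt)), so D = M²/(4πt·(n_e·A·C_max)²).
n_e·A·C_max = 0.44 × 21 × 0.38 = 3.511 kg/m.
D = 10²/(4π × 9.2 × 3.511²) = 0.0702 m²/day.

0.0702 m²/day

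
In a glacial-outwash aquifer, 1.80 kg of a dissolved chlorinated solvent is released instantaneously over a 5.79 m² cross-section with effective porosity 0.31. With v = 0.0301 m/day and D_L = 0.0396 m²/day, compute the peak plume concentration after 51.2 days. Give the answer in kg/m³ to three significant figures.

The peak of an instantaneous 1D plume sits at x = vt; there the Gaussian factor is 1 and C_max = M/(n_e·A·√(4πDt)), where n_e·A is the pore area the mass is dissolved in.
√(4πDt) = √(4π × 0.0396 × 51.2) = 5.048 m, so C_max = 1.80/(0.31 × 5.79 × 5.048) = 0.199 kg/m³.

0.199 kg/m³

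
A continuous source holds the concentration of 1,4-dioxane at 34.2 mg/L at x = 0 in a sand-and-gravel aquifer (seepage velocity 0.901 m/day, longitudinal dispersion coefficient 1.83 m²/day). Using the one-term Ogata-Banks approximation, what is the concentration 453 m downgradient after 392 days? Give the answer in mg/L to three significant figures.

For a continuous step input, C/C₀ ≈ ½·erfc((x−vt)/(2√(Dt))).
vt = 0.901 × 392 = 353.192 m and 2√(Dt) = 2√(1.83 × 392) = 53.57 m.
Argument (x−vt)/(2√(Dt)) = (453 − 353.192)/53.57 = 1.863; ½·erfc(1.863) = 0.004211.
C = 34.2 × 0.004211 = 0.144 mg/L.

0.144 mg/L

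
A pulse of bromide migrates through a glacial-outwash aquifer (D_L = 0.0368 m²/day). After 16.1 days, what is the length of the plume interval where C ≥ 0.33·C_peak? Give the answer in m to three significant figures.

3.24 m

The plume is Gaussian with σ = √(2Dt) = √(2 × 0.0368 × 16.1) = 1.089 m.
C/C_peak = exp(−Δx²/(2σ²)) = 0.33 ⇒ Δx = σ·√(−2 ln 0.33) = 1.089 × 1.489 = 1.622 m.
Width = 2Δx = 3.24 m.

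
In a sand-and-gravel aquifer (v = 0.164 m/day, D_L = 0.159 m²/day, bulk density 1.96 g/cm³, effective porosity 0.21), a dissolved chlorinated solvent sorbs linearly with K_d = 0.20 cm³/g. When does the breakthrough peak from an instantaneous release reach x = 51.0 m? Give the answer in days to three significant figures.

Retardation factor R = 1 + ρ_b·K_d/n = 1 + 1.96 × 0.20/0.21 = 2.867.
Sorption retards both mechanisms: v_R = v/R = 0.05720 m/day, D_R = D/R = 0.05546 m²/day.
Peak time from v_R²t² + 2D_R t − x² = 0: t = (√(D_R² + v_R²x²) − D_R)/v_R².
√(D_R² + v_R²x²) = √(0.05546² + 0.05720² × 51.0²) = 2.918; v_R² = 0.003272.
t = (2.918 − 0.05546)/0.003272 = 875 days.

875 days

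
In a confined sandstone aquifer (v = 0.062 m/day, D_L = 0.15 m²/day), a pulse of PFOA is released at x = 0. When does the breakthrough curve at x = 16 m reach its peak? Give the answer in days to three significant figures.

For the 1D instantaneous-source solution, setting ∂C/∂t = 0 at fixed x gives v²t² + 2Dt − x² = 0, so t = (√(D² + v²x²) − D)/v².
√(D² + v²x²) = √(0.15² + 0.062² × 16²) = 1.003; v² = 0.003844.
t = (1.003 − 0.15)/0.003844 = 222 days (vs. the pure-advection estimate x/v = 258 d).

222 days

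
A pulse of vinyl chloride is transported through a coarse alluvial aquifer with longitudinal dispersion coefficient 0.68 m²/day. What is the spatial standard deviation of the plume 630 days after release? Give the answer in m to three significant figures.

Dispersive spreading gives a Gaussian with σ² = 2Dt; advection only shifts the center.
σ = √(2 × 0.68 × 630) = 29.3 m.

29.3 m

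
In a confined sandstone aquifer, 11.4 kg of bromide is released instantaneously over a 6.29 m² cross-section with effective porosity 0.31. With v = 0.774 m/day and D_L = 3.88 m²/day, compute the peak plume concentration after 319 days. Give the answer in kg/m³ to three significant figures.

0.0469 kg/m³

The peak of an instantaneous 1D plume sits at x = vt; there the Gaussian factor is 1 and C_max = M/(n_e·A·√(4πDt)), where n_e·A is the pore area the mass is dissolved in.
√(4πDt) = √(4π × 3.88 × 319) = 124.7 m, so C_max = 11.4/(0.31 × 6.29 × 124.7) = 0.0469 kg/m³.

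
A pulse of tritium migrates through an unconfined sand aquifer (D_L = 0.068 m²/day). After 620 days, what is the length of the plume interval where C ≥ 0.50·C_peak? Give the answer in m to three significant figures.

21.6 m

The plume is Gaussian with σ = √(2Dt) = √(2 × 0.068 × 620) = 9.183 m.
C/C_peak = exp(−Δx²/(2σ²)) = 0.50 ⇒ Δx = σ·√(−2 ln 0.50) = 9.183 × 1.177 = 10.81 m.
Width = 2Δx = 21.6 m.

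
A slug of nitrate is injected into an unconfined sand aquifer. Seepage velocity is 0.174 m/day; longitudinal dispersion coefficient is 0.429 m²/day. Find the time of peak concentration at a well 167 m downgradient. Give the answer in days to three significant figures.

For the 1D instantaneous-source solution, setting ∂C/∂t = 0 at fixed x gives v²t² + 2Dt − x² = 0, so t = (√(D² + v²x²) − D)/v².
√(D² + v²x²) = √(0.429² + 0.174² × 167²) = 29.06; v² = 0.030276.
t = (29.06 − 0.429)/0.030276 = 946 days (vs. the pure-advection estimate x/v = 960 d).

946 days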